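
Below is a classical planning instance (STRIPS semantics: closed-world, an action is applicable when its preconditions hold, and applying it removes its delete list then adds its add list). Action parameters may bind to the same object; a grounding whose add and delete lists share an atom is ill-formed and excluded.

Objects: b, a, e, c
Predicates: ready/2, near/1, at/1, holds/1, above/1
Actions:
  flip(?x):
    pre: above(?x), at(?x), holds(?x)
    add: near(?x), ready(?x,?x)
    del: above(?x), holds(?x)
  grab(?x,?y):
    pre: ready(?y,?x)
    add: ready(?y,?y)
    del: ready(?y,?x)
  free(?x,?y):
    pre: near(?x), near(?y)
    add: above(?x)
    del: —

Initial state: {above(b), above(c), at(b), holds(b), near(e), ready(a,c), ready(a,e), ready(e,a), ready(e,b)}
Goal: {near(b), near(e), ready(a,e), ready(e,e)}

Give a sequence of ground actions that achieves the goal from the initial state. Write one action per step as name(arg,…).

1. flip(b)  →  {above(c), at(b), near(b), near(e), ready(a,c), ready(a,e), ready(b,b), ready(e,a), ready(e,b)}
2. grab(b,e)  →  {above(c), at(b), near(b), near(e), ready(a,c), ready(a,e), ready(b,b), ready(e,a), ready(e,e)}

flip(b); grab(b,e)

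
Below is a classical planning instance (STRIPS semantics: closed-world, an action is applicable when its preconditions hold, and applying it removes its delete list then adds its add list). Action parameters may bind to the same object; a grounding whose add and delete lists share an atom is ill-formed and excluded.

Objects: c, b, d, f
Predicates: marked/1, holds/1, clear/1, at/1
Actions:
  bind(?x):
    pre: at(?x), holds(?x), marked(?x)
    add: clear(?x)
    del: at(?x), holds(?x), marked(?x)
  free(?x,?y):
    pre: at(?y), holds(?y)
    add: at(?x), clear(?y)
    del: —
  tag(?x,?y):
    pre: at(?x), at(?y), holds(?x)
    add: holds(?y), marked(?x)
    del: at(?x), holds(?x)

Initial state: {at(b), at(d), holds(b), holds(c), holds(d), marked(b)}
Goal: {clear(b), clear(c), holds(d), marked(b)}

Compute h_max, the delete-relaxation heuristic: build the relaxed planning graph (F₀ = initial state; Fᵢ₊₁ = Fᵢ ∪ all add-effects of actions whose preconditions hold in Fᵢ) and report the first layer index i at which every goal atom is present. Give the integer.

F0 = init (6 atoms)
F1 = F0 ∪ {at(c), at(f), clear(b), clear(d), marked(d)}  (11 atoms)
F2 = F1 ∪ {clear(c), holds(f), marked(c)}  (14 atoms)
goal ⊆ F2  ⇒  h_max = 2

2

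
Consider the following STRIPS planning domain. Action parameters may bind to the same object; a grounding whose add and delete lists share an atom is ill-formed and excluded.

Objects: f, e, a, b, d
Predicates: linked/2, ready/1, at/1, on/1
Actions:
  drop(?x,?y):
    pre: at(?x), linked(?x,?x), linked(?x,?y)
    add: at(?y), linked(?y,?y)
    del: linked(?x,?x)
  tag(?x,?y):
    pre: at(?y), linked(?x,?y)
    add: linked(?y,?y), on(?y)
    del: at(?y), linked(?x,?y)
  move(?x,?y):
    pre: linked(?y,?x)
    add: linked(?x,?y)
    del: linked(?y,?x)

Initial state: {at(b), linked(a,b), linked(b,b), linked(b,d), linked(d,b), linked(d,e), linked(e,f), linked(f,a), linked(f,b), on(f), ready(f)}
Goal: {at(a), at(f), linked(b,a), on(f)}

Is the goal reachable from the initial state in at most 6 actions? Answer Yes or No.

1. move(a,f)  →  {at(b), linked(a,b), linked(a,f), linked(b,b), linked(b,d), linked(d,b), linked(d,e), linked(e,f), linked(f,b), on(f), ready(f)}
2. move(b,a)  →  {at(b), linked(a,f), linked(b,a), linked(b,b), linked(b,d), linked(d,b), linked(d,e), linked(e,f), linked(f,b), on(f), ready(f)}
3. drop(b,a)  →  {at(a), at(b), linked(a,a), linked(a,f), linked(b,a), linked(b,d), linked(d,b), linked(d,e), linked(e,f), linked(f,b), on(f), ready(f)}
4. drop(a,f)  →  {at(a), at(b), at(f), linked(a,f), linked(b,a), linked(b,d), linked(d,b), linked(d,e), linked(e,f), linked(f,b), linked(f,f), on(f), ready(f)}
optimal plan length = 4; 4 ≤ 6

Yes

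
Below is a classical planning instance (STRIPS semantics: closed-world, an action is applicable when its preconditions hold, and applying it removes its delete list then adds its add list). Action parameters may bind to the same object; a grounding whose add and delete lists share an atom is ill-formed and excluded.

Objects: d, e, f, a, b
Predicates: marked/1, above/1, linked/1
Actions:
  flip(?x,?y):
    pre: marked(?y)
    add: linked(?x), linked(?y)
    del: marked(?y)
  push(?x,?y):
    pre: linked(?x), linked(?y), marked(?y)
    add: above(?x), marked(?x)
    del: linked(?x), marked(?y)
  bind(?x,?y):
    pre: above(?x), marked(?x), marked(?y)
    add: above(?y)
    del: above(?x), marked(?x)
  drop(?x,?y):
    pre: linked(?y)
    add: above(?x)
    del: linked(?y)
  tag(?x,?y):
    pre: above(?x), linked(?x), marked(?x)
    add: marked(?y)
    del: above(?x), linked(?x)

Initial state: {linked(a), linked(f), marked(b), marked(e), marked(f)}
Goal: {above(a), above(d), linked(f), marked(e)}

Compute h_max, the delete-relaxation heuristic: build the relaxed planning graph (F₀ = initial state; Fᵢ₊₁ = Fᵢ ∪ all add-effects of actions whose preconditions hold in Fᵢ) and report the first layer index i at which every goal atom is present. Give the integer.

1

F0 = init (5 atoms)
F1 = F0 ∪ {above(a), above(b), above(d), above(e), above(f), linked(b), linked(d), linked(e), marked(a)}  (14 atoms)
goal ⊆ F1  ⇒  h_max = 1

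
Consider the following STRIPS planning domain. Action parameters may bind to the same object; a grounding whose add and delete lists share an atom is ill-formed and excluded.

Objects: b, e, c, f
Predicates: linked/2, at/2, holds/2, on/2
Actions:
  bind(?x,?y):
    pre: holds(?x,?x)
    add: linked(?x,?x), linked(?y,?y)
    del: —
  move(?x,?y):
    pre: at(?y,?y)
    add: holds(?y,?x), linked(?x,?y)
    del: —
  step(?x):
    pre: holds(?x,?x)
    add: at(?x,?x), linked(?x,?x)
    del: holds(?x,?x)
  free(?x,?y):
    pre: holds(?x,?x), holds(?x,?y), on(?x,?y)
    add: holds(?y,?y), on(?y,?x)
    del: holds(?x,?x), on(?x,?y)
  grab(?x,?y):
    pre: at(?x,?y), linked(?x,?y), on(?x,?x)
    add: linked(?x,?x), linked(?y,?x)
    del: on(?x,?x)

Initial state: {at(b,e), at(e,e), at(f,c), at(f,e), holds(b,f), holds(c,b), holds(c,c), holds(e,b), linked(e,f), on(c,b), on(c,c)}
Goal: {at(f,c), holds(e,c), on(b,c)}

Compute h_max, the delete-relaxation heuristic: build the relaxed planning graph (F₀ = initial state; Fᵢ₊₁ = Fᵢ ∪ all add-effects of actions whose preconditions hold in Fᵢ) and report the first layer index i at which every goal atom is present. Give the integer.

F0 = init (11 atoms)
F1 = F0 ∪ {at(c,c), holds(b,b), holds(e,c), holds(e,e), holds(e,f), linked(b,b), linked(b,e), linked(c,c), linked(c,e), linked(e,e), linked(f,e), linked(f,f), on(b,c)}  (24 atoms)
goal ⊆ F1  ⇒  h_max = 1

1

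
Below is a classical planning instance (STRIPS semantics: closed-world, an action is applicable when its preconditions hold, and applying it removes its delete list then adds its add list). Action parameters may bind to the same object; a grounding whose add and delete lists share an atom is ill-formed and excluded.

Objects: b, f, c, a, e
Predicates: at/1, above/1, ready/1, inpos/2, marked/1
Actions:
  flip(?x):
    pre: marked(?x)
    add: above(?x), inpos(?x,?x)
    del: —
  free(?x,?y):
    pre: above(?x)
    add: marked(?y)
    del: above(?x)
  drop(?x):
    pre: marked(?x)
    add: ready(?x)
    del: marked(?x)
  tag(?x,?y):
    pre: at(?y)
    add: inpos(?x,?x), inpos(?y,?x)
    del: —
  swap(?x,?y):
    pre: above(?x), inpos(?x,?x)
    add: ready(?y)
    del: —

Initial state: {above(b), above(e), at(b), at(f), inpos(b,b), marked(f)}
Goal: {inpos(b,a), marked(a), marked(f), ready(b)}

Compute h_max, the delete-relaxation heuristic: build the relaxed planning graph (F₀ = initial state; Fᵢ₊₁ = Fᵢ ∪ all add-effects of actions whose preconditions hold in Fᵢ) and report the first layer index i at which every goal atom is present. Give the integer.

F0 = init (6 atoms)
F1 = F0 ∪ {above(f), inpos(a,a), inpos(b,a), inpos(b,c), inpos(b,e), inpos(b,f), inpos(c,c), inpos(e,e), inpos(f,a), inpos(f,b), inpos(f,c), inpos(f,e), inpos(f,f), marked(a), marked(b), marked(c), marked(e), ready(a), ready(b), ready(c), ready(e), ready(f)}  (28 atoms)
goal ⊆ F1  ⇒  h_max = 1

1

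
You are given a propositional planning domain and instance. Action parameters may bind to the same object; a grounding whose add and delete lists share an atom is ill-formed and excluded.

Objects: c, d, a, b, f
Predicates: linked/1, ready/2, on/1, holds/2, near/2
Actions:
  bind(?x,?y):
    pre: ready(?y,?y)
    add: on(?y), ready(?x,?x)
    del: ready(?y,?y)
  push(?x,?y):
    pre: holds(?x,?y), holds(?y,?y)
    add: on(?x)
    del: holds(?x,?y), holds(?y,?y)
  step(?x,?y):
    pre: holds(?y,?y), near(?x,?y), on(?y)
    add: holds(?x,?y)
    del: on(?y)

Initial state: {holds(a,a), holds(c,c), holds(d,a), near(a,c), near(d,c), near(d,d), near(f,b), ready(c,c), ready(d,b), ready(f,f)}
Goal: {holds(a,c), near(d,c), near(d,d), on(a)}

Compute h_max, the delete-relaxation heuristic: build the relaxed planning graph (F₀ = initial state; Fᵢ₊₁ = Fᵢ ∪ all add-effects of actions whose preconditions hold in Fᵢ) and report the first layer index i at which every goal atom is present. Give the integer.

2

F0 = init (10 atoms)
F1 = F0 ∪ {on(a), on(c), on(d), on(f), ready(a,a), ready(b,b), ready(d,d)}  (17 atoms)
F2 = F1 ∪ {holds(a,c), holds(d,c), on(b)}  (20 atoms)
goal ⊆ F2  ⇒  h_max = 2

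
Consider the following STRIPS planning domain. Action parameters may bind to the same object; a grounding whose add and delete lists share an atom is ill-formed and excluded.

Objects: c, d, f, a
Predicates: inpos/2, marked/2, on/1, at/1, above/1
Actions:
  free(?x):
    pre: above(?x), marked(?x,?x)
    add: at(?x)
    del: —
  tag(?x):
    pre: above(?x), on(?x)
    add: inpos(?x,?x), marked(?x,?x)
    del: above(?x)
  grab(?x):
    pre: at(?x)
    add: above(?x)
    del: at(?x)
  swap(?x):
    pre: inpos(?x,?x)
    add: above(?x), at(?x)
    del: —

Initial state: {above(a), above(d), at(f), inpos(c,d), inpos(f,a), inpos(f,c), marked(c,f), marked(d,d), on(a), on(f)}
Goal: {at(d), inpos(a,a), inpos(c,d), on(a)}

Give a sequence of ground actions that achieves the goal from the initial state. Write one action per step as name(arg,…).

free(d); tag(a)

1. free(d)  →  {above(a), above(d), at(d), at(f), inpos(c,d), inpos(f,a), inpos(f,c), marked(c,f), marked(d,d), on(a), on(f)}
2. tag(a)  →  {above(d), at(d), at(f), inpos(a,a), inpos(c,d), inpos(f,a), inpos(f,c), marked(a,a), marked(c,f), marked(d,d), on(a), on(f)}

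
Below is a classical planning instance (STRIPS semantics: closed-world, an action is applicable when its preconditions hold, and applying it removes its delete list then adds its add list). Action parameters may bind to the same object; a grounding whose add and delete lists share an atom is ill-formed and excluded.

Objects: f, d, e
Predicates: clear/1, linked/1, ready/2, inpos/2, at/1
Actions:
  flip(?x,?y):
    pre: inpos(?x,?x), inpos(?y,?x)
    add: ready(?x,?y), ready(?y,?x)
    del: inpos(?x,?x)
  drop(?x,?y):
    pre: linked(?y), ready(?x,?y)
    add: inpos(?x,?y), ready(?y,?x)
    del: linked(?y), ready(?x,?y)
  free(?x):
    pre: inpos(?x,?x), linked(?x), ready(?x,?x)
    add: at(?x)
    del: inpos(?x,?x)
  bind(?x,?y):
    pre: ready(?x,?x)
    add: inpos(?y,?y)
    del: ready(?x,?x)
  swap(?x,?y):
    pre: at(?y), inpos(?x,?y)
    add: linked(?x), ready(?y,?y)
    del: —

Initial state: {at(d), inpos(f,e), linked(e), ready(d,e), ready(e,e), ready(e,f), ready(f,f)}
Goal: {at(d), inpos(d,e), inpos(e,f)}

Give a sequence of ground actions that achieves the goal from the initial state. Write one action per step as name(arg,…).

bind(f,e); free(e); drop(d,e); swap(f,e); drop(e,f)

1. bind(f,e)  →  {at(d), inpos(e,e), inpos(f,e), linked(e), ready(d,e), ready(e,e), ready(e,f)}
2. free(e)  →  {at(d), at(e), inpos(f,e), linked(e), ready(d,e), ready(e,e), ready(e,f)}
3. drop(d,e)  →  {at(d), at(e), inpos(d,e), inpos(f,e), ready(e,d), ready(e,e), ready(e,f)}
4. swap(f,e)  →  {at(d), at(e), inpos(d,e), inpos(f,e), linked(f), ready(e,d), ready(e,e), ready(e,f)}
5. drop(e,f)  →  {at(d), at(e), inpos(d,e), inpos(e,f), inpos(f,e), ready(e,d), ready(e,e), ready(f,e)}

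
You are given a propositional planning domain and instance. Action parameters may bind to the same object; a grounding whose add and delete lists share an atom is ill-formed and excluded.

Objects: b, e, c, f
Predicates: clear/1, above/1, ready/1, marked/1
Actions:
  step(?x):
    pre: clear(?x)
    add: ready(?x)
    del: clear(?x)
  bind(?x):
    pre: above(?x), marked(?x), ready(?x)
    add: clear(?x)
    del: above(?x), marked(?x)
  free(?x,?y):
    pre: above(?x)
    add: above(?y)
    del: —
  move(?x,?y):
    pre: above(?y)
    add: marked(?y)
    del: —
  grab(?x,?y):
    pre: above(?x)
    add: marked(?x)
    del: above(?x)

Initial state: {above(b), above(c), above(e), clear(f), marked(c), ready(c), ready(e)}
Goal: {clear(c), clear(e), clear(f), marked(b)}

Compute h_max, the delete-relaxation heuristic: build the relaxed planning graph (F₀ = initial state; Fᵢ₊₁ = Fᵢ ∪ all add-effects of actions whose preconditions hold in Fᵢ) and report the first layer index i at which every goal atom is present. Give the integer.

2

F0 = init (7 atoms)
F1 = F0 ∪ {above(f), clear(c), marked(b), marked(e), ready(f)}  (12 atoms)
F2 = F1 ∪ {clear(e), marked(f)}  (14 atoms)
goal ⊆ F2  ⇒  h_max = 2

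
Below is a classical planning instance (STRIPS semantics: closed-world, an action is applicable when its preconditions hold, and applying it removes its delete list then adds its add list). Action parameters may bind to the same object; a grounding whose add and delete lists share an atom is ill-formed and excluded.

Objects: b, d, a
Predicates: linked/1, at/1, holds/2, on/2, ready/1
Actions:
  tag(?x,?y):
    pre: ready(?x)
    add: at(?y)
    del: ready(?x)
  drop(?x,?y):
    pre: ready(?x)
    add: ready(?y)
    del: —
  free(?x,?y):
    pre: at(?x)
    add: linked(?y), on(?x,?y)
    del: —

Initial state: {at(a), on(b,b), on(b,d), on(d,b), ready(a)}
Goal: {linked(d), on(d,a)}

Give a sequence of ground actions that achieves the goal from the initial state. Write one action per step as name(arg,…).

tag(a,d); free(d,d); free(d,a)

1. tag(a,d)  →  {at(a), at(d), on(b,b), on(b,d), on(d,b)}
2. free(d,d)  →  {at(a), at(d), linked(d), on(b,b), on(b,d), on(d,b), on(d,d)}
3. free(d,a)  →  {at(a), at(d), linked(a), linked(d), on(b,b), on(b,d), on(d,a), on(d,b), on(d,d)}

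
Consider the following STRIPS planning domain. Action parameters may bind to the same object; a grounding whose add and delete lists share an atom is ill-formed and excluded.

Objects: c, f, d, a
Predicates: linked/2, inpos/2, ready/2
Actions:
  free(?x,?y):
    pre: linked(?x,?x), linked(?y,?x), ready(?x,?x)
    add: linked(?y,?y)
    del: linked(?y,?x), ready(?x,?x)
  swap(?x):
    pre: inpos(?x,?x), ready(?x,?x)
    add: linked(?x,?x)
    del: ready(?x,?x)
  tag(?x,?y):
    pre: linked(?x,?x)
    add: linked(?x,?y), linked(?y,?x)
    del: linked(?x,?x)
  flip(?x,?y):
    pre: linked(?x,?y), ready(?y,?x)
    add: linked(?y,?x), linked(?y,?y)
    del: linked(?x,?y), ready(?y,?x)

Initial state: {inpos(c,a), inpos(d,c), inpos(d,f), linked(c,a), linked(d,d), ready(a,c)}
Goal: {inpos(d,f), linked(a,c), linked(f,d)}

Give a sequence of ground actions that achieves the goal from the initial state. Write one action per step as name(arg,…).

tag(d,f); flip(c,a)

1. tag(d,f)  →  {inpos(c,a), inpos(d,c), inpos(d,f), linked(c,a), linked(d,f), linked(f,d), ready(a,c)}
2. flip(c,a)  →  {inpos(c,a), inpos(d,c), inpos(d,f), linked(a,a), linked(a,c), linked(d,f), linked(f,d)}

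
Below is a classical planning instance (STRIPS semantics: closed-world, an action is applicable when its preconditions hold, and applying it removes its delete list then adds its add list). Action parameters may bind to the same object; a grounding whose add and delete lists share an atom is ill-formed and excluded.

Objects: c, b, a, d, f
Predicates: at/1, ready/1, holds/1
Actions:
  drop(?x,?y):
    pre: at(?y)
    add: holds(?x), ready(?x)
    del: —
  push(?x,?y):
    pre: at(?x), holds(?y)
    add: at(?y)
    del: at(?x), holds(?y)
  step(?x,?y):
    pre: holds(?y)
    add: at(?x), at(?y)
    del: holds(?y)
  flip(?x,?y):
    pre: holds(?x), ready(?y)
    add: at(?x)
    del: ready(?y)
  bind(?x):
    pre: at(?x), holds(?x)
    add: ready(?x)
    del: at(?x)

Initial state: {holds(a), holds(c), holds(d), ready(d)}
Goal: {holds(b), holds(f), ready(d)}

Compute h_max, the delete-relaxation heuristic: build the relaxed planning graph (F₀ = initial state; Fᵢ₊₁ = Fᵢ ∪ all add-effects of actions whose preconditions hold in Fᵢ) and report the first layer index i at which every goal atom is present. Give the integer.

F0 = init (4 atoms)
F1 = F0 ∪ {at(a), at(b), at(c), at(d), at(f)}  (9 atoms)
F2 = F1 ∪ {holds(b), holds(f), ready(a), ready(b), ready(c), ready(f)}  (15 atoms)
goal ⊆ F2  ⇒  h_max = 2

2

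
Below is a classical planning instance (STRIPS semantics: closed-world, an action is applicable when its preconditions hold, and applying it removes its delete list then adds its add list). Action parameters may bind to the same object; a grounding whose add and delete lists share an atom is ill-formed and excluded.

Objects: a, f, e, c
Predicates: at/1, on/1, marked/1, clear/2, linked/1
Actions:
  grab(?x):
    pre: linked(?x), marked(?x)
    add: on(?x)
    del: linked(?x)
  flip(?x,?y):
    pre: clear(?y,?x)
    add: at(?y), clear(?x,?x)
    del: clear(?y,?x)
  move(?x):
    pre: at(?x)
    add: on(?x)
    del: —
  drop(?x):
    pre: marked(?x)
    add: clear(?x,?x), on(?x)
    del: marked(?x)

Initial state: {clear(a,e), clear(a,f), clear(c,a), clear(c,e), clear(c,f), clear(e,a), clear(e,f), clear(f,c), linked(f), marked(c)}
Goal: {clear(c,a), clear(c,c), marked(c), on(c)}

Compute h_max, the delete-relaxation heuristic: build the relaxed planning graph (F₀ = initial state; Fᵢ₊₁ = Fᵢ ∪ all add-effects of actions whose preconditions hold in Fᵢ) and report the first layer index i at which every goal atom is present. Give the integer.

F0 = init (10 atoms)
F1 = F0 ∪ {at(a), at(c), at(e), at(f), clear(a,a), clear(c,c), clear(e,e), clear(f,f), on(c)}  (19 atoms)
goal ⊆ F1  ⇒  h_max = 1

1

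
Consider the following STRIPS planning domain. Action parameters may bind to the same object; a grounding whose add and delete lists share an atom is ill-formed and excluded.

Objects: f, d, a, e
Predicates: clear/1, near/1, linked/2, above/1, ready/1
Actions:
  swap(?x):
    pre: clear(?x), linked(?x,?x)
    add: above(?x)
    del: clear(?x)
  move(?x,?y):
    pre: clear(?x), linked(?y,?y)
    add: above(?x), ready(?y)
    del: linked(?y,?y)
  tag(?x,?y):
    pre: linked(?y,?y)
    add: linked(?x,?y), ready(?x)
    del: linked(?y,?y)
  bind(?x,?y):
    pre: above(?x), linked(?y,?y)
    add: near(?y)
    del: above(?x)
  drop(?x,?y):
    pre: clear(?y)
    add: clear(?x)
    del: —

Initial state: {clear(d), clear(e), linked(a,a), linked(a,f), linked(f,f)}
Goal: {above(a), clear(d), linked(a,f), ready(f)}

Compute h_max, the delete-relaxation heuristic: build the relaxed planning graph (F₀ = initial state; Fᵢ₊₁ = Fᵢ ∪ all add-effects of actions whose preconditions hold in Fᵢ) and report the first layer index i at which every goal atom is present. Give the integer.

F0 = init (5 atoms)
F1 = F0 ∪ {above(d), above(e), clear(a), clear(f), linked(d,a), linked(d,f), linked(e,a), linked(e,f), linked(f,a), ready(a), ready(d), ready(e), ready(f)}  (18 atoms)
F2 = F1 ∪ {above(a), above(f), near(a), near(f)}  (22 atoms)
goal ⊆ F2  ⇒  h_max = 2

2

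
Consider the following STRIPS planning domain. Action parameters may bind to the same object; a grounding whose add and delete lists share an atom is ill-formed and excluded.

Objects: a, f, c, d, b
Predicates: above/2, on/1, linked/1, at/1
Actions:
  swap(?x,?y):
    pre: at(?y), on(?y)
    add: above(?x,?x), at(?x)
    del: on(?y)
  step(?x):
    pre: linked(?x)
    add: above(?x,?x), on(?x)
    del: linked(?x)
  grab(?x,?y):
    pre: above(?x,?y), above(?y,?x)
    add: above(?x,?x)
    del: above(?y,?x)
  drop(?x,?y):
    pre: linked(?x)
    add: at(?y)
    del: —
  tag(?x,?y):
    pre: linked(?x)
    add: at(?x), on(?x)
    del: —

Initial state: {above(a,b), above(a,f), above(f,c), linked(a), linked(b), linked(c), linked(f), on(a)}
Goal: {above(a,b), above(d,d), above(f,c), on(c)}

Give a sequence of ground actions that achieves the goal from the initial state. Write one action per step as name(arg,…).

step(c); drop(a,a); swap(d,a)

1. step(c)  →  {above(a,b), above(a,f), above(c,c), above(f,c), linked(a), linked(b), linked(f), on(a), on(c)}
2. drop(a,a)  →  {above(a,b), above(a,f), above(c,c), above(f,c), at(a), linked(a), linked(b), linked(f), on(a), on(c)}
3. swap(d,a)  →  {above(a,b), above(a,f), above(c,c), above(d,d), above(f,c), at(a), at(d), linked(a), linked(b), linked(f), on(c)}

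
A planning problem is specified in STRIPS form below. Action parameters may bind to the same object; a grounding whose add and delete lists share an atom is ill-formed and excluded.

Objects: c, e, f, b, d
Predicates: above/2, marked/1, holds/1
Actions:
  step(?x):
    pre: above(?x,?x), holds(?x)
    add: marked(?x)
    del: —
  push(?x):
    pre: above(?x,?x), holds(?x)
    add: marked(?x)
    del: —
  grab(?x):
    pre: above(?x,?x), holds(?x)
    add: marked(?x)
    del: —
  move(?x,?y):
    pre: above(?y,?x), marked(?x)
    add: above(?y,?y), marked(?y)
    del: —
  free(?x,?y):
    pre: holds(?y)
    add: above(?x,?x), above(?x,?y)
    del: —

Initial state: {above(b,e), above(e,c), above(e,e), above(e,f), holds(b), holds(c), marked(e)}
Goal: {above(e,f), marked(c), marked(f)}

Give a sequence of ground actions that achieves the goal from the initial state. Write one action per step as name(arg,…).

free(c,c); step(c); free(f,c); move(c,f)

1. free(c,c)  →  {above(b,e), above(c,c), above(e,c), above(e,e), above(e,f), holds(b), holds(c), marked(e)}
2. step(c)  →  {above(b,e), above(c,c), above(e,c), above(e,e), above(e,f), holds(b), holds(c), marked(c), marked(e)}
3. free(f,c)  →  {above(b,e), above(c,c), above(e,c), above(e,e), above(e,f), above(f,c), above(f,f), holds(b), holds(c), marked(c), marked(e)}
4. move(c,f)  →  {above(b,e), above(c,c), above(e,c), above(e,e), above(e,f), above(f,c), above(f,f), holds(b), holds(c), marked(c), marked(e), marked(f)}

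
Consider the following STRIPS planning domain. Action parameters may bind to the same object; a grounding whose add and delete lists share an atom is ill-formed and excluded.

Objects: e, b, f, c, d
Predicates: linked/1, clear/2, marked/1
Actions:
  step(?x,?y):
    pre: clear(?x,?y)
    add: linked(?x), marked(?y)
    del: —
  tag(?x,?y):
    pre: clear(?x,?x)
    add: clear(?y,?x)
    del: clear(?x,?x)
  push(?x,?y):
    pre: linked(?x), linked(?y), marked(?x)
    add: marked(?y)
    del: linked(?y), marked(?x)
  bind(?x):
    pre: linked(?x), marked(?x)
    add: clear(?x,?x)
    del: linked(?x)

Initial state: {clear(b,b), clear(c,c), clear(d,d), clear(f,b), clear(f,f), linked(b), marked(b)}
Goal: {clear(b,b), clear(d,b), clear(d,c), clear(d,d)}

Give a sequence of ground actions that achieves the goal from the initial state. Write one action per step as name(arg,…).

tag(b,d); tag(c,d); bind(b)

1. tag(b,d)  →  {clear(c,c), clear(d,b), clear(d,d), clear(f,b), clear(f,f), linked(b), marked(b)}
2. tag(c,d)  →  {clear(d,b), clear(d,c), clear(d,d), clear(f,b), clear(f,f), linked(b), marked(b)}
3. bind(b)  →  {clear(b,b), clear(d,b), clear(d,c), clear(d,d), clear(f,b), clear(f,f), marked(b)}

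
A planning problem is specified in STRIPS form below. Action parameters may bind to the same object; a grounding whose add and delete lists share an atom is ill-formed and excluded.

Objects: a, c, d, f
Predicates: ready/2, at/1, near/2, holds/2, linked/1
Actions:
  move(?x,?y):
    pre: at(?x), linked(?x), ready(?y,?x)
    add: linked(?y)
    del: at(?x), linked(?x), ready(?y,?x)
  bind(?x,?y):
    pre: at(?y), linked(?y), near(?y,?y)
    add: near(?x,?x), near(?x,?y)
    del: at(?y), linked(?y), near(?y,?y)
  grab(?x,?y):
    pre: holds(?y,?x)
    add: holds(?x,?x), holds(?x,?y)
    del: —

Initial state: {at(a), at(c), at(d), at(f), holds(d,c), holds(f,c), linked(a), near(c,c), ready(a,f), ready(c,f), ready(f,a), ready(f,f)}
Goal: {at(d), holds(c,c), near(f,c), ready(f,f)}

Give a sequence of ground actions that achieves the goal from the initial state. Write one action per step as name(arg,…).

move(a,f); move(f,c); bind(f,c); grab(c,d)

1. move(a,f)  →  {at(c), at(d), at(f), holds(d,c), holds(f,c), linked(f), near(c,c), ready(a,f), ready(c,f), ready(f,f)}
2. move(f,c)  →  {at(c), at(d), holds(d,c), holds(f,c), linked(c), near(c,c), ready(a,f), ready(f,f)}
3. bind(f,c)  →  {at(d), holds(d,c), holds(f,c), near(f,c), near(f,f), ready(a,f), ready(f,f)}
4. grab(c,d)  →  {at(d), holds(c,c), holds(c,d), holds(d,c), holds(f,c), near(f,c), near(f,f), ready(a,f), ready(f,f)}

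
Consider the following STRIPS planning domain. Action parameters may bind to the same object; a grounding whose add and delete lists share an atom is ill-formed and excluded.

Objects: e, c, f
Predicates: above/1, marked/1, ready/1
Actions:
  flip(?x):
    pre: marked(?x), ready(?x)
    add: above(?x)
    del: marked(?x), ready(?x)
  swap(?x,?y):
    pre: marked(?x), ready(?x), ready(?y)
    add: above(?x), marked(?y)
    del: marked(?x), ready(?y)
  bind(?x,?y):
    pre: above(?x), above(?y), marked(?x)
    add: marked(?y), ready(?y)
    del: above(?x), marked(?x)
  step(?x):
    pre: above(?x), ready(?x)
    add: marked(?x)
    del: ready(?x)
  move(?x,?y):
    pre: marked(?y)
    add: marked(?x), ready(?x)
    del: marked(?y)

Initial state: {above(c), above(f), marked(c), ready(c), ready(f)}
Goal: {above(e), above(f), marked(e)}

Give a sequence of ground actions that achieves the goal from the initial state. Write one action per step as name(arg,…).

move(e,c); swap(e,c); bind(c,e)

1. move(e,c)  →  {above(c), above(f), marked(e), ready(c), ready(e), ready(f)}
2. swap(e,c)  →  {above(c), above(e), above(f), marked(c), ready(e), ready(f)}
3. bind(c,e)  →  {above(e), above(f), marked(e), ready(e), ready(f)}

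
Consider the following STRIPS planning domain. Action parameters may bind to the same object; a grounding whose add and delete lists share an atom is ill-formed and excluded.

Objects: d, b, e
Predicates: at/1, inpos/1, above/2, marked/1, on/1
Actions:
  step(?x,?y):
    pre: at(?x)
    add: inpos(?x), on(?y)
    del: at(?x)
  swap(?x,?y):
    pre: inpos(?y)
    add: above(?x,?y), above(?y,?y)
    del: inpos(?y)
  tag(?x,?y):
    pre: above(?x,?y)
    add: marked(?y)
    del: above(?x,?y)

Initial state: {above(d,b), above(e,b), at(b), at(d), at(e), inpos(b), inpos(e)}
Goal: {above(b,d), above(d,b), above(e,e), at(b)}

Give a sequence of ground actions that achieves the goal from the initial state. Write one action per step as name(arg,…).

step(d,d); swap(d,e); swap(b,d)

1. step(d,d)  →  {above(d,b), above(e,b), at(b), at(e), inpos(b), inpos(d), inpos(e), on(d)}
2. swap(d,e)  →  {above(d,b), above(d,e), above(e,b), above(e,e), at(b), at(e), inpos(b), inpos(d), on(d)}
3. swap(b,d)  →  {above(b,d), above(d,b), above(d,d), above(d,e), above(e,b), above(e,e), at(b), at(e), inpos(b), on(d)}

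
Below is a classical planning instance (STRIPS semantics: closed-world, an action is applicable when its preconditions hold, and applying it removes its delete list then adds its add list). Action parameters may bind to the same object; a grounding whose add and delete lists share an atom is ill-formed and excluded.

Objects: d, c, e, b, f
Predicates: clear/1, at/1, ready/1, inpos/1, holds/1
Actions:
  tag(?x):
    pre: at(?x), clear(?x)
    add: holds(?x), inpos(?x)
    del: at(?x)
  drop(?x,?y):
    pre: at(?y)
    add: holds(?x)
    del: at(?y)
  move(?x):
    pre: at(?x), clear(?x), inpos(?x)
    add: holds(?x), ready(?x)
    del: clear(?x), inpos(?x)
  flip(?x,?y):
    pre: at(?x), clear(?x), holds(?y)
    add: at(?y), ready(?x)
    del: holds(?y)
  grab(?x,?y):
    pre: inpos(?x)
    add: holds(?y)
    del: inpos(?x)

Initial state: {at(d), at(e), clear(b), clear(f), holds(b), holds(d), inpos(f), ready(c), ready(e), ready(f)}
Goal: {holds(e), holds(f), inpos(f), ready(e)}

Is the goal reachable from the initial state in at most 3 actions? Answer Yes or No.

1. drop(e,d)  →  {at(e), clear(b), clear(f), holds(b), holds(d), holds(e), inpos(f), ready(c), ready(e), ready(f)}
2. drop(f,e)  →  {clear(b), clear(f), holds(b), holds(d), holds(e), holds(f), inpos(f), ready(c), ready(e), ready(f)}
optimal plan length = 2; 2 ≤ 3

Yes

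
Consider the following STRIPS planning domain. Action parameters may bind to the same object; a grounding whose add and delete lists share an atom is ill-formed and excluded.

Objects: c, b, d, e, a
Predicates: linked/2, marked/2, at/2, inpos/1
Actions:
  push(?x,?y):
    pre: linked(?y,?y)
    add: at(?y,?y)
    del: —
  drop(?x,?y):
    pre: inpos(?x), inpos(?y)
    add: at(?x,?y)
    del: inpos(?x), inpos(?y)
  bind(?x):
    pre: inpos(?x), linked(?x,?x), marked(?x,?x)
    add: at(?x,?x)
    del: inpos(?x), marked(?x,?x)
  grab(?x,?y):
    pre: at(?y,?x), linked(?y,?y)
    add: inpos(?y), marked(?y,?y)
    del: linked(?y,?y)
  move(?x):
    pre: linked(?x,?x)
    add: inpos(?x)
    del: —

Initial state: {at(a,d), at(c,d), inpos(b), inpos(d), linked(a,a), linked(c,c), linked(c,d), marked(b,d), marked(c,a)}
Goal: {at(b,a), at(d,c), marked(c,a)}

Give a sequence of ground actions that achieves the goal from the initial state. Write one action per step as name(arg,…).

1. grab(d,c)  →  {at(a,d), at(c,d), inpos(b), inpos(c), inpos(d), linked(a,a), linked(c,d), marked(b,d), marked(c,a), marked(c,c)}
2. drop(d,c)  →  {at(a,d), at(c,d), at(d,c), inpos(b), linked(a,a), linked(c,d), marked(b,d), marked(c,a), marked(c,c)}
3. grab(d,a)  →  {at(a,d), at(c,d), at(d,c), inpos(a), inpos(b), linked(c,d), marked(a,a), marked(b,d), marked(c,a), marked(c,c)}
4. drop(b,a)  →  {at(a,d), at(b,a), at(c,d), at(d,c), linked(c,d), marked(a,a), marked(b,d), marked(c,a), marked(c,c)}

grab(d,c); drop(d,c); grab(d,a); drop(b,a)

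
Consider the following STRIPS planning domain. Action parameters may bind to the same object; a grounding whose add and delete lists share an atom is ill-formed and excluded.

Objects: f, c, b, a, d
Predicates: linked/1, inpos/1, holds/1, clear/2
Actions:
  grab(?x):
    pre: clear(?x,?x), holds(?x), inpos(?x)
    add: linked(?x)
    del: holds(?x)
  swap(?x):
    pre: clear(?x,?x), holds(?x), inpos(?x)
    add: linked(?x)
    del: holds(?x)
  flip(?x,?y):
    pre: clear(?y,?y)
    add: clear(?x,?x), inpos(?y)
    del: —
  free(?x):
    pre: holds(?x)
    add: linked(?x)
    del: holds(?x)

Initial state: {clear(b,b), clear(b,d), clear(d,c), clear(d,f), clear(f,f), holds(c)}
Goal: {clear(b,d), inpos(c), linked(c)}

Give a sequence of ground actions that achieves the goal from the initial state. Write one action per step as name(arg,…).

1. flip(c,f)  →  {clear(b,b), clear(b,d), clear(c,c), clear(d,c), clear(d,f), clear(f,f), holds(c), inpos(f)}
2. flip(f,c)  →  {clear(b,b), clear(b,d), clear(c,c), clear(d,c), clear(d,f), clear(f,f), holds(c), inpos(c), inpos(f)}
3. grab(c)  →  {clear(b,b), clear(b,d), clear(c,c), clear(d,c), clear(d,f), clear(f,f), inpos(c), inpos(f), linked(c)}

flip(c,f); flip(f,c); grab(c)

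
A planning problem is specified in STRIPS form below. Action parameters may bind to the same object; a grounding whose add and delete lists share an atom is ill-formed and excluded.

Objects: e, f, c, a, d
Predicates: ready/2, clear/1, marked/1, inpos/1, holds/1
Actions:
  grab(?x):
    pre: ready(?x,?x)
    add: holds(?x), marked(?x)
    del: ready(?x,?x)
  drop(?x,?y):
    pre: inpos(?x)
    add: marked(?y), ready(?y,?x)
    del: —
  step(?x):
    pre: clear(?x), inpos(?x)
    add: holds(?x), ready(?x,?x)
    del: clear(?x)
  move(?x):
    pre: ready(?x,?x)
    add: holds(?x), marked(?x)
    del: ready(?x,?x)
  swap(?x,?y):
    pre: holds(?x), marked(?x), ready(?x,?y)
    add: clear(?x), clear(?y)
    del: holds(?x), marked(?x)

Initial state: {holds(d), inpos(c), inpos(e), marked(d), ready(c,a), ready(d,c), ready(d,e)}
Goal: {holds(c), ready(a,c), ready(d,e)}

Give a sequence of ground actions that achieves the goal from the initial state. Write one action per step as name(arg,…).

1. drop(c,c)  →  {holds(d), inpos(c), inpos(e), marked(c), marked(d), ready(c,a), ready(c,c), ready(d,c), ready(d,e)}
2. grab(c)  →  {holds(c), holds(d), inpos(c), inpos(e), marked(c), marked(d), ready(c,a), ready(d,c), ready(d,e)}
3. drop(c,a)  →  {holds(c), holds(d), inpos(c), inpos(e), marked(a), marked(c), marked(d), ready(a,c), ready(c,a), ready(d,c), ready(d,e)}

drop(c,c); grab(c); drop(c,a)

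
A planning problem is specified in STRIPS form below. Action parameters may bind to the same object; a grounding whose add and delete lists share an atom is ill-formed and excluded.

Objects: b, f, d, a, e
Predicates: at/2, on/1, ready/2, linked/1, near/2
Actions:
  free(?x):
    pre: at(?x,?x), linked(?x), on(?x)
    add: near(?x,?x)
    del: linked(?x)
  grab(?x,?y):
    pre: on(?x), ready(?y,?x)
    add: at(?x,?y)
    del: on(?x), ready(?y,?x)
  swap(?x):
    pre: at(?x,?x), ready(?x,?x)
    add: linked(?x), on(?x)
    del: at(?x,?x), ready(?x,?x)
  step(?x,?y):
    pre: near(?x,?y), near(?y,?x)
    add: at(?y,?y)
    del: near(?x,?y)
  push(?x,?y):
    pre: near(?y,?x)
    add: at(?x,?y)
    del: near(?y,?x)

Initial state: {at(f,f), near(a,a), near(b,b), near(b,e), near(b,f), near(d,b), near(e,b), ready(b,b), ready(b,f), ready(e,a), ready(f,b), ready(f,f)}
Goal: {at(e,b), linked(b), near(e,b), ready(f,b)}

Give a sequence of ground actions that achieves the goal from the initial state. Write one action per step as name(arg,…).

1. step(b,b)  →  {at(b,b), at(f,f), near(a,a), near(b,e), near(b,f), near(d,b), near(e,b), ready(b,b), ready(b,f), ready(e,a), ready(f,b), ready(f,f)}
2. swap(b)  →  {at(f,f), linked(b), near(a,a), near(b,e), near(b,f), near(d,b), near(e,b), on(b), ready(b,f), ready(e,a), ready(f,b), ready(f,f)}
3. push(e,b)  →  {at(e,b), at(f,f), linked(b), near(a,a), near(b,f), near(d,b), near(e,b), on(b), ready(b,f), ready(e,a), ready(f,b), ready(f,f)}

step(b,b); swap(b); push(e,b)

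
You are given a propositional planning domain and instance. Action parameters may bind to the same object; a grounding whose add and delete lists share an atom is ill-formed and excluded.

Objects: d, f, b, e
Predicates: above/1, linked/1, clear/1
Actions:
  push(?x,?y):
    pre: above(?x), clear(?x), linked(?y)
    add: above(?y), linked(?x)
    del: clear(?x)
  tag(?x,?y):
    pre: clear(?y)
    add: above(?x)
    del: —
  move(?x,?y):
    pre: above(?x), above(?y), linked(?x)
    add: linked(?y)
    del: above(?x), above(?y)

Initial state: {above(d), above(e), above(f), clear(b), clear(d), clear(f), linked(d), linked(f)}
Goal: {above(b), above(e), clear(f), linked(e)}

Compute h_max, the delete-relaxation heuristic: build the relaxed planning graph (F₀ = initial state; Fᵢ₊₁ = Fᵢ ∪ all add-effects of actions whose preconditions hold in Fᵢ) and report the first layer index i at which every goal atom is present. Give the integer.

F0 = init (8 atoms)
F1 = F0 ∪ {above(b), linked(e)}  (10 atoms)
goal ⊆ F1  ⇒  h_max = 1

1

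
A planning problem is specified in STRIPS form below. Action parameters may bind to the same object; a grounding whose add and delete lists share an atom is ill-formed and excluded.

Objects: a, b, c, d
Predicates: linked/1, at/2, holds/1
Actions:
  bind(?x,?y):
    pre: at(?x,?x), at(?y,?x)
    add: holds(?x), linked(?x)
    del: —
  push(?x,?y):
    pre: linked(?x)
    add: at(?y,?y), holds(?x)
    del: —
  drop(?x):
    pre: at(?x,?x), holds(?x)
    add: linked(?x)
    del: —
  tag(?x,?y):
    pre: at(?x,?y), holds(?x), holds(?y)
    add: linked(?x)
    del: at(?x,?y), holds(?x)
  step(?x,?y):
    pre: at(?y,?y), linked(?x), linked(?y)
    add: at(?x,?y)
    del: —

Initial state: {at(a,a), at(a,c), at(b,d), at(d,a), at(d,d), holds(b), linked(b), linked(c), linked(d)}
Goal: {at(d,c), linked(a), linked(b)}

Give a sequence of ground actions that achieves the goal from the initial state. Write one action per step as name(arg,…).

bind(a,a); push(a,c); step(d,c)

1. bind(a,a)  →  {at(a,a), at(a,c), at(b,d), at(d,a), at(d,d), holds(a), holds(b), linked(a), linked(b), linked(c), linked(d)}
2. push(a,c)  →  {at(a,a), at(a,c), at(b,d), at(c,c), at(d,a), at(d,d), holds(a), holds(b), linked(a), linked(b), linked(c), linked(d)}
3. step(d,c)  →  {at(a,a), at(a,c), at(b,d), at(c,c), at(d,a), at(d,c), at(d,d), holds(a), holds(b), linked(a), linked(b), linked(c), linked(d)}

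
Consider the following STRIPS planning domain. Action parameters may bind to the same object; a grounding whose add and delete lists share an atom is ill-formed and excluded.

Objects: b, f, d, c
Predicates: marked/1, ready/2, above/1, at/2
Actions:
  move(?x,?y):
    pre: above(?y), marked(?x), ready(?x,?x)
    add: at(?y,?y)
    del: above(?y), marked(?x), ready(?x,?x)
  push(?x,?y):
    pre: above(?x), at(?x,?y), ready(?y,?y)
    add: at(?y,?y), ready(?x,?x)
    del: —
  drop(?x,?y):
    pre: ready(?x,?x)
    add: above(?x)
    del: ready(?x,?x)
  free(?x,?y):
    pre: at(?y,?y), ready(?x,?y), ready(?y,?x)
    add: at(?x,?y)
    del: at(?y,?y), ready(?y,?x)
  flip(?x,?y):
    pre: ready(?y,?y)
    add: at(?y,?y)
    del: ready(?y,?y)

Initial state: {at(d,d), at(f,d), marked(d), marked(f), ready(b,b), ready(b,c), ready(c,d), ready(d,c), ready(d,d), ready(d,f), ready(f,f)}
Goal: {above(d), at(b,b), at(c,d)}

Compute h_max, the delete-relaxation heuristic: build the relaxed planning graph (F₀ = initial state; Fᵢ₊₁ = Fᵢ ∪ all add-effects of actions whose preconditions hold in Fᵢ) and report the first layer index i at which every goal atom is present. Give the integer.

1

F0 = init (11 atoms)
F1 = F0 ∪ {above(b), above(d), above(f), at(b,b), at(c,d), at(f,f)}  (17 atoms)
goal ⊆ F1  ⇒  h_max = 1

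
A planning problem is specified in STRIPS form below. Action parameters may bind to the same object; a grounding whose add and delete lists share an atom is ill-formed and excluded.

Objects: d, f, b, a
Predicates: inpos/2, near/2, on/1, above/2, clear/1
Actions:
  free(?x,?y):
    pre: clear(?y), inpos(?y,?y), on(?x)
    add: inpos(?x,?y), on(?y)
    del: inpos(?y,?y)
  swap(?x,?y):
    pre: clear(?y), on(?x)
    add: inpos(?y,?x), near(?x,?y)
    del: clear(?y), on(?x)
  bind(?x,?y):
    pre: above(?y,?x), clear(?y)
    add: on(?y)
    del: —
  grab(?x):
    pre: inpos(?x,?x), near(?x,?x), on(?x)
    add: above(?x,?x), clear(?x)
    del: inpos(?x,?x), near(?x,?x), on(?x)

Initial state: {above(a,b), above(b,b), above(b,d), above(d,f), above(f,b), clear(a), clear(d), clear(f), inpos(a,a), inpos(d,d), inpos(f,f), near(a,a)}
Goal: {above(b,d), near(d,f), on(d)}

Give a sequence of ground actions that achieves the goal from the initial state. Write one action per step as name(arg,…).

1. bind(f,d)  →  {above(a,b), above(b,b), above(b,d), above(d,f), above(f,b), clear(a), clear(d), clear(f), inpos(a,a), inpos(d,d), inpos(f,f), near(a,a), on(d)}
2. swap(d,f)  →  {above(a,b), above(b,b), above(b,d), above(d,f), above(f,b), clear(a), clear(d), inpos(a,a), inpos(d,d), inpos(f,d), inpos(f,f), near(a,a), near(d,f)}
3. bind(f,d)  →  {above(a,b), above(b,b), above(b,d), above(d,f), above(f,b), clear(a), clear(d), inpos(a,a), inpos(d,d), inpos(f,d), inpos(f,f), near(a,a), near(d,f), on(d)}

bind(f,d); swap(d,f); bind(f,d)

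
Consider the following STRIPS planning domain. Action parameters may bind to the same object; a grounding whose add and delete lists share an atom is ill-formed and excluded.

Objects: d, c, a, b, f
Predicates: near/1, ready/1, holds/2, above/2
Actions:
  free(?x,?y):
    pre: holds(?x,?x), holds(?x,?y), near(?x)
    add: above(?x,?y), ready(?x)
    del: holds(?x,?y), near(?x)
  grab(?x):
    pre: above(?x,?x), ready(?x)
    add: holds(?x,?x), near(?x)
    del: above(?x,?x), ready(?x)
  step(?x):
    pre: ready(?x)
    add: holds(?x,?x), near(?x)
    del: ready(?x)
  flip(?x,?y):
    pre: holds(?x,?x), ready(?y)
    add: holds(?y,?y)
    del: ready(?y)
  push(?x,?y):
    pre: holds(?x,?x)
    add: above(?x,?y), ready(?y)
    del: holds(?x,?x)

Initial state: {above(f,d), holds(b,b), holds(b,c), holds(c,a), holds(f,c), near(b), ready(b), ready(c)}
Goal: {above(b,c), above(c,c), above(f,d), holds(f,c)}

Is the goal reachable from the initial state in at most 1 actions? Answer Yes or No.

No

1. free(b,c)  →  {above(b,c), above(f,d), holds(b,b), holds(c,a), holds(f,c), ready(b), ready(c)}
2. step(c)  →  {above(b,c), above(f,d), holds(b,b), holds(c,a), holds(c,c), holds(f,c), near(c), ready(b)}
3. free(c,c)  →  {above(b,c), above(c,c), above(f,d), holds(b,b), holds(c,a), holds(f,c), ready(b), ready(c)}
optimal plan length = 3; 3 > 1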